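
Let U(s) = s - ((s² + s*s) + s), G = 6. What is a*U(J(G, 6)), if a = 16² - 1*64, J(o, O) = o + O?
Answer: -55296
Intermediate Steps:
J(o, O) = O + o
a = 192 (a = 256 - 64 = 192)
U(s) = -2*s² (U(s) = s - ((s² + s²) + s) = s - (2*s² + s) = s - (s + 2*s²) = s + (-s - 2*s²) = -2*s²)
a*U(J(G, 6)) = 192*(-2*(6 + 6)²) = 192*(-2*12²) = 192*(-2*144) = 192*(-288) = -55296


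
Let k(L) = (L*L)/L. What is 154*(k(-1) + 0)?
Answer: -154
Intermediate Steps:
k(L) = L (k(L) = L²/L = L)
154*(k(-1) + 0) = 154*(-1 + 0) = 154*(-1) = -154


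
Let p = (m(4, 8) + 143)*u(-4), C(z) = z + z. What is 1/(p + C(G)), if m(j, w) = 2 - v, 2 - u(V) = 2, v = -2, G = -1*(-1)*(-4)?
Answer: -⅛ ≈ -0.12500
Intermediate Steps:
G = -4 (G = 1*(-4) = -4)
u(V) = 0 (u(V) = 2 - 1*2 = 2 - 2 = 0)
C(z) = 2*z
m(j, w) = 4 (m(j, w) = 2 - 1*(-2) = 2 + 2 = 4)
p = 0 (p = (4 + 143)*0 = 147*0 = 0)
1/(p + C(G)) = 1/(0 + 2*(-4)) = 1/(0 - 8) = 1/(-8) = -⅛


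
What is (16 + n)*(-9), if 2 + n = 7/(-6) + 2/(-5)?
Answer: -1119/10 ≈ -111.90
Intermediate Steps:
n = -107/30 (n = -2 + (7/(-6) + 2/(-5)) = -2 + (7*(-⅙) + 2*(-⅕)) = -2 + (-7/6 - ⅖) = -2 - 47/30 = -107/30 ≈ -3.5667)
(16 + n)*(-9) = (16 - 107/30)*(-9) = (373/30)*(-9) = -1119/10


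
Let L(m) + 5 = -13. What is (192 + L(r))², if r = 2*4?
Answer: 30276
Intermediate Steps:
r = 8
L(m) = -18 (L(m) = -5 - 13 = -18)
(192 + L(r))² = (192 - 18)² = 174² = 30276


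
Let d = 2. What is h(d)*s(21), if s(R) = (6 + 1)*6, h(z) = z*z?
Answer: 168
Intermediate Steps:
h(z) = z²
s(R) = 42 (s(R) = 7*6 = 42)
h(d)*s(21) = 2²*42 = 4*42 = 168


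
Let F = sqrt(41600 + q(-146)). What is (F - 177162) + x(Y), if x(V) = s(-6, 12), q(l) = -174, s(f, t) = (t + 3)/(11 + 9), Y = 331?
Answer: -708645/4 + sqrt(41426) ≈ -1.7696e+5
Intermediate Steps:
s(f, t) = 3/20 + t/20 (s(f, t) = (3 + t)/20 = (3 + t)*(1/20) = 3/20 + t/20)
x(V) = 3/4 (x(V) = 3/20 + (1/20)*12 = 3/20 + 3/5 = 3/4)
F = sqrt(41426) (F = sqrt(41600 - 174) = sqrt(41426) ≈ 203.53)
(F - 177162) + x(Y) = (sqrt(41426) - 177162) + 3/4 = (-177162 + sqrt(41426)) + 3/4 = -708645/4 + sqrt(41426)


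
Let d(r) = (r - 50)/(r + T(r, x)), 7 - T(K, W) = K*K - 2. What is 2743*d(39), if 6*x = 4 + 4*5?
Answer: 30173/1473 ≈ 20.484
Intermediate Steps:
x = 4 (x = (4 + 4*5)/6 = (4 + 20)/6 = (⅙)*24 = 4)
T(K, W) = 9 - K² (T(K, W) = 7 - (K*K - 2) = 7 - (K² - 2) = 7 - (-2 + K²) = 7 + (2 - K²) = 9 - K²)
d(r) = (-50 + r)/(9 + r - r²) (d(r) = (r - 50)/(r + (9 - r²)) = (-50 + r)/(9 + r - r²))
2743*d(39) = 2743*((-50 + 39)/(9 + 39 - 1*39²)) = 2743*(-11/(9 + 39 - 1*1521)) = 2743*(-11/(9 + 39 - 1521)) = 2743*(-11/(-1473)) = 2743*(-1/1473*(-11)) = 2743*(11/1473) = 30173/1473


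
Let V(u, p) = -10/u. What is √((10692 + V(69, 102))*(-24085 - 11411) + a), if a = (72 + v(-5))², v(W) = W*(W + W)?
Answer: 2*I*√50189298683/23 ≈ 19481.0*I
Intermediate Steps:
v(W) = 2*W² (v(W) = W*(2*W) = 2*W²)
a = 14884 (a = (72 + 2*(-5)²)² = (72 + 2*25)² = (72 + 50)² = 122² = 14884)
√((10692 + V(69, 102))*(-24085 - 11411) + a) = √((10692 - 10/69)*(-24085 - 11411) + 14884) = √((10692 - 10*1/69)*(-35496) + 14884) = √((10692 - 10/69)*(-35496) + 14884) = √((737738/69)*(-35496) + 14884) = √(-8728916016/23 + 14884) = √(-8728573684/23) = 2*I*√50189298683/23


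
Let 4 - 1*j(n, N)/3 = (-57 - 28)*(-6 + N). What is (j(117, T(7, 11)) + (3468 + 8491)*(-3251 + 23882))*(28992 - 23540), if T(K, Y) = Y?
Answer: 1345157872032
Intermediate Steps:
j(n, N) = -1518 + 255*N (j(n, N) = 12 - 3*(-57 - 28)*(-6 + N) = 12 - (-255)*(-6 + N) = 12 - 3*(510 - 85*N) = 12 + (-1530 + 255*N) = -1518 + 255*N)
(j(117, T(7, 11)) + (3468 + 8491)*(-3251 + 23882))*(28992 - 23540) = ((-1518 + 255*11) + (3468 + 8491)*(-3251 + 23882))*(28992 - 23540) = ((-1518 + 2805) + 11959*20631)*5452 = (1287 + 246726129)*5452 = 246727416*5452 = 1345157872032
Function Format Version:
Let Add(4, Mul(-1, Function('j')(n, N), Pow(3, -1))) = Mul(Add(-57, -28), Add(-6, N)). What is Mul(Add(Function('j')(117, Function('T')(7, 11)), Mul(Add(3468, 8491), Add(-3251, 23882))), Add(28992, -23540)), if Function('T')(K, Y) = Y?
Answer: 1345157872032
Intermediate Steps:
Function('j')(n, N) = Add(-1518, Mul(255, N)) (Function('j')(n, N) = Add(12, Mul(-3, Mul(Add(-57, -28), Add(-6, N)))) = Add(12, Mul(-3, Mul(-85, Add(-6, N)))) = Add(12, Mul(-3, Add(510, Mul(-85, N)))) = Add(12, Add(-1530, Mul(255, N))) = Add(-1518, Mul(255, N)))
Mul(Add(Function('j')(117, Function('T')(7, 11)), Mul(Add(3468, 8491), Add(-3251, 23882))), Add(28992, -23540)) = Mul(Add(Add(-1518, Mul(255, 11)), Mul(Add(3468, 8491), Add(-3251, 23882))), Add(28992, -23540)) = Mul(Add(Add(-1518, 2805), Mul(11959, 20631)), 5452) = Mul(Add(1287, 246726129), 5452) = Mul(246727416, 5452) = 1345157872032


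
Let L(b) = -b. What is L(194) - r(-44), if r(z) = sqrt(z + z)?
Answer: -194 - 2*I*sqrt(22) ≈ -194.0 - 9.3808*I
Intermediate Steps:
r(z) = sqrt(2)*sqrt(z) (r(z) = sqrt(2*z) = sqrt(2)*sqrt(z))
L(194) - r(-44) = -1*194 - sqrt(2)*sqrt(-44) = -194 - sqrt(2)*2*I*sqrt(11) = -194 - 2*I*sqrt(22)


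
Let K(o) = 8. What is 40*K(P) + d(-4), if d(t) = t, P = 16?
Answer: 316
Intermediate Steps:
40*K(P) + d(-4) = 40*8 - 4 = 320 - 4 = 316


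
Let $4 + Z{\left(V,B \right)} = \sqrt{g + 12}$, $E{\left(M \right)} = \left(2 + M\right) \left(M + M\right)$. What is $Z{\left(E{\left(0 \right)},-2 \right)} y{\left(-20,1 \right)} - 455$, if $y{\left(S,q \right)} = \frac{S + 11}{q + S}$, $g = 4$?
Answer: $-455$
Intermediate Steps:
$y{\left(S,q \right)} = \frac{11 + S}{S + q}$
$E{\left(M \right)} = 2 M \left(2 + M\right)$ ($E{\left(M \right)} = \left(2 + M\right) 2 M = 2 M \left(2 + M\right)$)
$Z{\left(V,B \right)} = 0$ ($Z{\left(V,B \right)} = -4 + \sqrt{4 + 12} = -4 + \sqrt{16} = -4 + 4 = 0$)
$Z{\left(E{\left(0 \right)},-2 \right)} y{\left(-20,1 \right)} - 455 = 0 \frac{11 - 20}{-20 + 1} - 455 = 0 \frac{1}{-19} \left(-9\right) - 455 = 0 \left(\left(- \frac{1}{19}\right) \left(-9\right)\right) - 455 = 0 \cdot \frac{9}{19} - 455 = 0 - 455 = -455$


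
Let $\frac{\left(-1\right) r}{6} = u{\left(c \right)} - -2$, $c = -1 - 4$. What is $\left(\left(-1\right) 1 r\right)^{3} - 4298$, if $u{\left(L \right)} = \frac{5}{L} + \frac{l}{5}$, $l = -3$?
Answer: $- \frac{535522}{125} \approx -4284.2$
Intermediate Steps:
$c = -5$
$u{\left(L \right)} = - \frac{3}{5} + \frac{5}{L}$ ($u{\left(L \right)} = \frac{5}{L} - \frac{3}{5} = - \frac{3}{5} + \frac{5}{L}$)
$r = - \frac{12}{5}$ ($r = - 6 \left(\left(- \frac{3}{5} + \frac{5}{-5}\right) - -2\right) = - 6 \left(\left(- \frac{3}{5} + 5 \left(- \frac{1}{5}\right)\right) + 2\right) = - 6 \left(\left(- \frac{3}{5} - 1\right) + 2\right) = - 6 \left(- \frac{8}{5} + 2\right) = \left(-6\right) \frac{2}{5} = - \frac{12}{5} \approx -2.4$)
$\left(\left(-1\right) 1 r\right)^{3} - 4298 = \left(\left(-1\right) 1 \left(- \frac{12}{5}\right)\right)^{3} - 4298 = \left(\left(-1\right) \left(- \frac{12}{5}\right)\right)^{3} - 4298 = \left(\frac{12}{5}\right)^{3} - 4298 = \frac{1728}{125} - 4298 = - \frac{535522}{125}$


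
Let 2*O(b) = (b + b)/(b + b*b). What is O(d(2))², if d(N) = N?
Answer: ⅑ ≈ 0.11111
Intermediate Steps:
O(b) = b/(b + b²) (O(b) = ((b + b)/(b + b*b))/2 = ((2*b)/(b + b²))/2 = (2*b/(b + b²))/2 = b/(b + b²))
O(d(2))² = (1/(1 + 2))² = (1/3)² = (⅓)² = ⅑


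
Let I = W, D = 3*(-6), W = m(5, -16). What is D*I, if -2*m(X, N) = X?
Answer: 45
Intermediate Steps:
m(X, N) = -X/2
W = -5/2 (W = -½*5 = -5/2 ≈ -2.5000)
D = -18
I = -5/2 ≈ -2.5000
D*I = -18*(-5/2) = 45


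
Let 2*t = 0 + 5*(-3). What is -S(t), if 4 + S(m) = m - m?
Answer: 4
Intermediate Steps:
t = -15/2 (t = (0 + 5*(-3))/2 = (0 - 15)/2 = (½)*(-15) = -15/2 ≈ -7.5000)
S(m) = -4 (S(m) = -4 + (m - m) = -4 + 0 = -4)
-S(t) = -1*(-4) = 4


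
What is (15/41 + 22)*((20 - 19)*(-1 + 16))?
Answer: 13755/41 ≈ 335.49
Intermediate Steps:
(15/41 + 22)*((20 - 19)*(-1 + 16)) = (15*(1/41) + 22)*(1*15) = (15/41 + 22)*15 = (917/41)*15 = 13755/41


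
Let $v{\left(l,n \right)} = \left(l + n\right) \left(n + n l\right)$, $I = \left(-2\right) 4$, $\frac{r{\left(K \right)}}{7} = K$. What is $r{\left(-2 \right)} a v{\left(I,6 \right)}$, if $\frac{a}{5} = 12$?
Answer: $-70560$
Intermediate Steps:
$a = 60$ ($a = 5 \cdot 12 = 60$)
$r{\left(K \right)} = 7 K$
$I = -8$
$v{\left(l,n \right)} = \left(l + n\right) \left(n + l n\right)$
$r{\left(-2 \right)} a v{\left(I,6 \right)} = 7 \left(-2\right) 60 \cdot 6 \left(-8 + 6 + \left(-8\right)^{2} - 48\right) = \left(-14\right) 60 \cdot 6 \left(-8 + 6 + 64 - 48\right) = - 840 \cdot 6 \cdot 14 = \left(-840\right) 84 = -70560$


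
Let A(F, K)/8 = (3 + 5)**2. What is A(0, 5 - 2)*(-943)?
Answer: -482816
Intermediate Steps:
A(F, K) = 512 (A(F, K) = 8*(3 + 5)**2 = 8*8**2 = 8*64 = 512)
A(0, 5 - 2)*(-943) = 512*(-943) = -482816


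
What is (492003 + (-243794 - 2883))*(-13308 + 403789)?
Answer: 95795141806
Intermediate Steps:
(492003 + (-243794 - 2883))*(-13308 + 403789) = (492003 - 246677)*390481 = 245326*390481 = 95795141806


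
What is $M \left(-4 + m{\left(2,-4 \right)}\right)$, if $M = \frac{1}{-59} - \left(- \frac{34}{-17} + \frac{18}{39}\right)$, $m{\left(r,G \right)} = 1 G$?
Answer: $\frac{15208}{767} \approx 19.828$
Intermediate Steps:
$m{\left(r,G \right)} = G$
$M = - \frac{1901}{767}$ ($M = - \frac{1}{59} - \left(\left(-34\right) \left(- \frac{1}{17}\right) + 18 \cdot \frac{1}{39}\right) = - \frac{1}{59} - \left(2 + \frac{6}{13}\right) = - \frac{1}{59} - \frac{32}{13} = - \frac{1901}{767} \approx -2.4785$)
$M \left(-4 + m{\left(2,-4 \right)}\right) = - \frac{1901 \left(-4 - 4\right)}{767} = \left(- \frac{1901}{767}\right) \left(-8\right) = \frac{15208}{767}$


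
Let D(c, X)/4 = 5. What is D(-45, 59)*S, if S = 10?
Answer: 200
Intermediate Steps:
D(c, X) = 20 (D(c, X) = 4*5 = 20)
D(-45, 59)*S = 20*10 = 200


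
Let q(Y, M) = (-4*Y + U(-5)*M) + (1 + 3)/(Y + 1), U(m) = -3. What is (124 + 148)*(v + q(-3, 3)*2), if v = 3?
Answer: 1360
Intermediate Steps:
q(Y, M) = -4*Y - 3*M + 4/(1 + Y) (q(Y, M) = (-4*Y - 3*M) + (1 + 3)/(Y + 1) = (-4*Y - 3*M) + 4/(1 + Y) = -4*Y - 3*M + 4/(1 + Y))
(124 + 148)*(v + q(-3, 3)*2) = (124 + 148)*(3 + ((4 - 4*(-3) - 4*(-3)**2 - 3*3 - 3*3*(-3))/(1 - 3))*2) = 272*(3 + ((4 + 12 - 4*9 - 9 + 27)/(-2))*2) = 272*(3 - (4 + 12 - 36 - 9 + 27)/2*2) = 272*(3 - 1/2*(-2)*2) = 272*(3 + 1*2) = 272*(3 + 2) = 272*5 = 1360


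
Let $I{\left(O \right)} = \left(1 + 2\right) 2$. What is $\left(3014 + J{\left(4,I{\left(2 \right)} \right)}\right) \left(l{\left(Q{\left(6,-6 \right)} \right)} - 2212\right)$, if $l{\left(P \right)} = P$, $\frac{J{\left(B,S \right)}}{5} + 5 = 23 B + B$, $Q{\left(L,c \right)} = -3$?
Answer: $-7683835$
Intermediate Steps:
$I{\left(O \right)} = 6$ ($I{\left(O \right)} = 3 \cdot 2 = 6$)
$J{\left(B,S \right)} = -25 + 120 B$ ($J{\left(B,S \right)} = -25 + 5 \left(23 B + B\right) = -25 + 5 \cdot 24 B = -25 + 120 B$)
$\left(3014 + J{\left(4,I{\left(2 \right)} \right)}\right) \left(l{\left(Q{\left(6,-6 \right)} \right)} - 2212\right) = \left(3014 + \left(-25 + 120 \cdot 4\right)\right) \left(-3 - 2212\right) = \left(3014 + \left(-25 + 480\right)\right) \left(-2215\right) = \left(3014 + 455\right) \left(-2215\right) = 3469 \left(-2215\right) = -7683835$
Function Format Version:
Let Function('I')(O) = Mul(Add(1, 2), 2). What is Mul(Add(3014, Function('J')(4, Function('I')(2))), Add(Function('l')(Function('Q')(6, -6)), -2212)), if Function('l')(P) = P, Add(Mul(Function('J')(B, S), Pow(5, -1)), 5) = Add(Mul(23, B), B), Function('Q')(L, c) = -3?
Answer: -7683835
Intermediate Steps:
Function('I')(O) = 6 (Function('I')(O) = Mul(3, 2) = 6)
Function('J')(B, S) = Add(-25, Mul(120, B)) (Function('J')(B, S) = Add(-25, Mul(5, Add(Mul(23, B), B))) = Add(-25, Mul(5, Mul(24, B))) = Add(-25, Mul(120, B)))
Mul(Add(3014, Function('J')(4, Function('I')(2))), Add(Function('l')(Function('Q')(6, -6)), -2212)) = Mul(Add(3014, Add(-25, Mul(120, 4))), Add(-3, -2212)) = Mul(Add(3014, Add(-25, 480)), -2215) = Mul(Add(3014, 455), -2215) = Mul(3469, -2215) = -7683835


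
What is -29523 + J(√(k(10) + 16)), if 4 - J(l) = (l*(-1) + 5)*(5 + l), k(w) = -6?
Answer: -29534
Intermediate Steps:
J(l) = 4 - (5 + l)*(5 - l) (J(l) = 4 - (l*(-1) + 5)*(5 + l) = 4 - (-l + 5)*(5 + l) = 4 - (5 - l)*(5 + l) = 4 - (5 + l)*(5 - l))
-29523 + J(√(k(10) + 16)) = -29523 + (-21 + (√(-6 + 16))²) = -29523 + (-21 + (√10)²) = -29523 + (-21 + 10) = -29523 - 11 = -29534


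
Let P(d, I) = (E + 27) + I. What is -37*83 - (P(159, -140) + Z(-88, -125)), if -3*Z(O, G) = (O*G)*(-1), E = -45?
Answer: -19739/3 ≈ -6579.7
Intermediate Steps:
Z(O, G) = G*O/3 (Z(O, G) = -O*G*(-1)/3 = -G*O*(-1)/3 = -(-1)*G*O/3 = G*O/3)
P(d, I) = -18 + I (P(d, I) = (-45 + 27) + I = -18 + I)
-37*83 - (P(159, -140) + Z(-88, -125)) = -37*83 - ((-18 - 140) + (⅓)*(-125)*(-88)) = -3071 - (-158 + 11000/3) = -3071 - 1*10526/3 = -3071 - 10526/3 = -19739/3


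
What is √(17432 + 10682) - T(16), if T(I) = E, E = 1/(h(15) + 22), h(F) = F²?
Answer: -1/247 + √28114 ≈ 167.67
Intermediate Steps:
E = 1/247 (E = 1/(15² + 22) = 1/(225 + 22) = 1/247 ≈ 0.0040486)
T(I) = 1/247
√(17432 + 10682) - T(16) = √(17432 + 10682) - 1*1/247 = √28114 - 1/247 = -1/247 + √28114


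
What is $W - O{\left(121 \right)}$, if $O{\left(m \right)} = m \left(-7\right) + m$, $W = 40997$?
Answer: $41723$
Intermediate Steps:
$O{\left(m \right)} = - 6 m$ ($O{\left(m \right)} = - 7 m + m = - 6 m$)
$W - O{\left(121 \right)} = 40997 - \left(-6\right) 121 = 40997 - -726 = 40997 + 726 = 41723$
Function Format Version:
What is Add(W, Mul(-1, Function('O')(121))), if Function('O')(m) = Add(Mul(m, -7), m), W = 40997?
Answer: 41723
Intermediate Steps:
Function('O')(m) = Mul(-6, m) (Function('O')(m) = Add(Mul(-7, m), m) = Mul(-6, m))
Add(W, Mul(-1, Function('O')(121))) = Add(40997, Mul(-1, Mul(-6, 121))) = Add(40997, Mul(-1, -726)) = Add(40997, 726) = 41723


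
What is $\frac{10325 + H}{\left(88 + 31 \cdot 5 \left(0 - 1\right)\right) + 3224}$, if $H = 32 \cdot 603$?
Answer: $\frac{29621}{3157} \approx 9.3826$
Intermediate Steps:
$H = 19296$
$\frac{10325 + H}{\left(88 + 31 \cdot 5 \left(0 - 1\right)\right) + 3224} = \frac{10325 + 19296}{\left(88 + 31 \cdot 5 \left(0 - 1\right)\right) + 3224} = \frac{29621}{\left(88 + 31 \cdot 5 \left(-1\right)\right) + 3224} = \frac{29621}{\left(88 + 31 \left(-5\right)\right) + 3224} = \frac{29621}{\left(88 - 155\right) + 3224} = \frac{29621}{-67 + 3224} = \frac{29621}{3157}$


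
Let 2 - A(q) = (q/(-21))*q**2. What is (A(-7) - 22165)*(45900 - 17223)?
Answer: -636036742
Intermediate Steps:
A(q) = 2 + q**3/21 (A(q) = 2 - q/(-21)*q**2 = 2 - q*(-1/21)*q**2 = 2 - (-q/21)*q**2 = 2 - (-1)*q**3/21 = 2 + q**3/21)
(A(-7) - 22165)*(45900 - 17223) = ((2 + (1/21)*(-7)**3) - 22165)*(45900 - 17223) = ((2 + (1/21)*(-343)) - 22165)*28677 = ((2 - 49/3) - 22165)*28677 = (-43/3 - 22165)*28677 = -66538/3*28677 = -636036742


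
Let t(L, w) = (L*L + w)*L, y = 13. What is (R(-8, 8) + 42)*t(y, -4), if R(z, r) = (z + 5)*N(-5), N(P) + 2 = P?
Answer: 135135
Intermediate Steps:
N(P) = -2 + P
R(z, r) = -35 - 7*z (R(z, r) = (z + 5)*(-2 - 5) = (5 + z)*(-7) = -35 - 7*z)
t(L, w) = L*(w + L²) (t(L, w) = (L² + w)*L = (w + L²)*L = L*(w + L²))
(R(-8, 8) + 42)*t(y, -4) = ((-35 - 7*(-8)) + 42)*(13*(-4 + 13²)) = ((-35 + 56) + 42)*(13*(-4 + 169)) = (21 + 42)*(13*165) = 63*2145 = 135135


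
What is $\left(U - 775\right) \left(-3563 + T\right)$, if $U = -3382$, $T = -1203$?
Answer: $19812262$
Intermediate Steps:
$\left(U - 775\right) \left(-3563 + T\right) = \left(-3382 - 775\right) \left(-3563 - 1203\right) = \left(-4157\right) \left(-4766\right) = 19812262$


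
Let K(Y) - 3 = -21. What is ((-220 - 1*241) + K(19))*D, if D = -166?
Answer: 79514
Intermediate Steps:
K(Y) = -18 (K(Y) = 3 - 21 = -18)
((-220 - 1*241) + K(19))*D = ((-220 - 1*241) - 18)*(-166) = ((-220 - 241) - 18)*(-166) = (-461 - 18)*(-166) = -479*(-166) = 79514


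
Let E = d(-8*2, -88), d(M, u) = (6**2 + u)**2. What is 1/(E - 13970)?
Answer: -1/11266 ≈ -8.8763e-5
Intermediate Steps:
d(M, u) = (36 + u)**2
E = 2704 (E = (36 - 88)**2 = (-52)**2 = 2704)
1/(E - 13970) = 1/(2704 - 13970) = 1/(-11266) = -1/11266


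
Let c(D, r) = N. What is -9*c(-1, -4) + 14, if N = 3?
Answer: -13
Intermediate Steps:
c(D, r) = 3
-9*c(-1, -4) + 14 = -9*3 + 14 = -27 + 14 = -13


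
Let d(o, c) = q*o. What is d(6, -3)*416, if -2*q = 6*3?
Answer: -22464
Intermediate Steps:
q = -9 (q = -3*3 = -½*18 = -9)
d(o, c) = -9*o
d(6, -3)*416 = -9*6*416 = -54*416 = -22464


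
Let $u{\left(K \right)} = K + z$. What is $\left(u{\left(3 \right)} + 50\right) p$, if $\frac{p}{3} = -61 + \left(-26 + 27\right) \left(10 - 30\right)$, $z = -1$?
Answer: $-12636$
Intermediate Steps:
$u{\left(K \right)} = -1 + K$ ($u{\left(K \right)} = K - 1 = -1 + K$)
$p = -243$ ($p = 3 \left(-61 + \left(-26 + 27\right) \left(10 - 30\right)\right) = 3 \left(-61 + 1 \left(-20\right)\right) = 3 \left(-61 - 20\right) = 3 \left(-81\right) = -243$)
$\left(u{\left(3 \right)} + 50\right) p = \left(\left(-1 + 3\right) + 50\right) \left(-243\right) = \left(2 + 50\right) \left(-243\right) = 52 \left(-243\right) = -12636$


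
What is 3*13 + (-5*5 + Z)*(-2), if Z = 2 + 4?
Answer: 77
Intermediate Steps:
Z = 6
3*13 + (-5*5 + Z)*(-2) = 3*13 + (-5*5 + 6)*(-2) = 39 + (-25 + 6)*(-2) = 39 - 19*(-2) = 39 + 38 = 77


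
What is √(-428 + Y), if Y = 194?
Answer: 3*I*√26 ≈ 15.297*I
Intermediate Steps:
√(-428 + Y) = √(-428 + 194) = √(-234) = 3*I*√26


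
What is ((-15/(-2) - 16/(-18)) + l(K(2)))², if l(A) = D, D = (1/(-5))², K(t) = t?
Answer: 14386849/202500 ≈ 71.046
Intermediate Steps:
D = 1/25 (D = (1*(-⅕))² = (-⅕)² = 1/25 ≈ 0.040000)
l(A) = 1/25
((-15/(-2) - 16/(-18)) + l(K(2)))² = ((-15/(-2) - 16/(-18)) + 1/25)² = ((-15*(-½) - 16*(-1/18)) + 1/25)² = ((15/2 + 8/9) + 1/25)² = (151/18 + 1/25)² = (3793/450)² = 14386849/202500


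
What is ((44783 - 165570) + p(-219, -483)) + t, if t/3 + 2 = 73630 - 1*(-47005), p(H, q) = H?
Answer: 240893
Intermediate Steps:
t = 361899 (t = -6 + 3*(73630 - 1*(-47005)) = -6 + 3*(73630 + 47005) = -6 + 3*120635 = -6 + 361905 = 361899)
((44783 - 165570) + p(-219, -483)) + t = ((44783 - 165570) - 219) + 361899 = (-120787 - 219) + 361899 = -121006 + 361899 = 240893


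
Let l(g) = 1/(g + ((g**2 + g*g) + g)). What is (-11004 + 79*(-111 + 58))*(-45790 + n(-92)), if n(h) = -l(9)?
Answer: 125207275391/180 ≈ 6.9560e+8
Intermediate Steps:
l(g) = 1/(2*g + 2*g**2) (l(g) = 1/(g + ((g**2 + g**2) + g)) = 1/(g + (2*g**2 + g)) = 1/(g + (g + 2*g**2)) = 1/(2*g + 2*g**2))
n(h) = -1/180 (n(h) = -1/(2*9*(1 + 9)) = -1/(2*9*10) = -1*1/180 = -1/180)
(-11004 + 79*(-111 + 58))*(-45790 + n(-92)) = (-11004 + 79*(-111 + 58))*(-45790 - 1/180) = (-11004 + 79*(-53))*(-8242201/180) = (-11004 - 4187)*(-8242201/180) = -15191*(-8242201/180) = 125207275391/180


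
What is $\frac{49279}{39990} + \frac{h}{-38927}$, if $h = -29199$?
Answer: $\frac{3085951643}{1556690730} \approx 1.9824$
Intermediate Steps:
$\frac{49279}{39990} + \frac{h}{-38927} = \frac{49279}{39990} - \frac{29199}{-38927} = 49279 \cdot \frac{1}{39990} - - \frac{29199}{38927} = \frac{49279}{39990} + \frac{29199}{38927} = \frac{3085951643}{1556690730}$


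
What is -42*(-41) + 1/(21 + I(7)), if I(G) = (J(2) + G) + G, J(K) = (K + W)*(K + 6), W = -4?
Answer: 32719/19 ≈ 1722.1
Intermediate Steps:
J(K) = (-4 + K)*(6 + K) (J(K) = (K - 4)*(K + 6) = (-4 + K)*(6 + K))
I(G) = -16 + 2*G (I(G) = ((-24 + 2**2 + 2*2) + G) + G = ((-24 + 4 + 4) + G) + G = (-16 + G) + G = -16 + 2*G)
-42*(-41) + 1/(21 + I(7)) = -42*(-41) + 1/(21 + (-16 + 2*7)) = 1722 + 1/(21 + (-16 + 14)) = 1722 + 1/(21 - 2) = 1722 + 1/19 = 32719/19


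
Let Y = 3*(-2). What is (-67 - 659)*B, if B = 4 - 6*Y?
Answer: -29040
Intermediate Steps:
Y = -6
B = 40 (B = 4 - 6*(-6) = 4 + 36 = 40)
(-67 - 659)*B = (-67 - 659)*40 = -726*40 = -29040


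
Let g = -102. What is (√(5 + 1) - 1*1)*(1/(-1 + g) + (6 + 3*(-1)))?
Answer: -308/103 + 308*√6/103 ≈ 4.3344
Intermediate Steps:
(√(5 + 1) - 1*1)*(1/(-1 + g) + (6 + 3*(-1))) = (√(5 + 1) - 1*1)*(1/(-1 - 102) + (6 + 3*(-1))) = (√6 - 1)*(1/(-103) + (6 - 3)) = (-1 + √6)*(-1/103 + 3) = (-1 + √6)*(308/103) = -308/103 + 308*√6/103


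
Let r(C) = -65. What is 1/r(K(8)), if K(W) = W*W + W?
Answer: -1/65 ≈ -0.015385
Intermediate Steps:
K(W) = W + W**2 (K(W) = W**2 + W = W + W**2)
1/r(K(8)) = 1/(-65) = -1/65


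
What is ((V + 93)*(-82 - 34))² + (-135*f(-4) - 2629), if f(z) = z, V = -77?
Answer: 3442647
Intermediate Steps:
((V + 93)*(-82 - 34))² + (-135*f(-4) - 2629) = ((-77 + 93)*(-82 - 34))² + (-135*(-4) - 2629) = (16*(-116))² + (540 - 2629) = (-1856)² - 2089 = 3444736 - 2089 = 3442647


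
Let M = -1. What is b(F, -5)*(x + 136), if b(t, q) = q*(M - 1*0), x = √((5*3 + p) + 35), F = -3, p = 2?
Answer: 680 + 10*√13 ≈ 716.06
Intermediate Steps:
x = 2*√13 (x = √((5*3 + 2) + 35) = √((15 + 2) + 35) = √(17 + 35) = √52 = 2*√13 ≈ 7.2111)
b(t, q) = -q (b(t, q) = q*(-1 - 1*0) = q*(-1 + 0) = q*(-1) = -q)
b(F, -5)*(x + 136) = (-1*(-5))*(2*√13 + 136) = 5*(136 + 2*√13) = 680 + 10*√13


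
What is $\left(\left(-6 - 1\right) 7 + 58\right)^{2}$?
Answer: $81$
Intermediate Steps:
$\left(\left(-6 - 1\right) 7 + 58\right)^{2} = \left(\left(-7\right) 7 + 58\right)^{2} = \left(-49 + 58\right)^{2} = 9^{2} = 81$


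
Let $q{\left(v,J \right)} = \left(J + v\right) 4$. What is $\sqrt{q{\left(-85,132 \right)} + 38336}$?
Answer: $2 \sqrt{9631} \approx 196.28$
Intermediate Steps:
$q{\left(v,J \right)} = 4 J + 4 v$
$\sqrt{q{\left(-85,132 \right)} + 38336} = \sqrt{\left(4 \cdot 132 + 4 \left(-85\right)\right) + 38336} = \sqrt{\left(528 - 340\right) + 38336} = \sqrt{188 + 38336} = \sqrt{38524} = 2 \sqrt{9631}$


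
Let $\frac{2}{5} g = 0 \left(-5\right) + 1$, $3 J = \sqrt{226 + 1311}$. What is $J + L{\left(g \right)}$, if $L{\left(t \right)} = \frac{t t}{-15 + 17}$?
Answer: $\frac{25}{8} + \frac{\sqrt{1537}}{3} \approx 16.193$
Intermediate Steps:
$J = \frac{\sqrt{1537}}{3}$ ($J = \frac{\sqrt{226 + 1311}}{3} = \frac{\sqrt{1537}}{3} \approx 13.068$)
$g = \frac{5}{2}$ ($g = \frac{5 \left(0 \left(-5\right) + 1\right)}{2} = \frac{5 \left(0 + 1\right)}{2} = \frac{5}{2} \cdot 1 = \frac{5}{2} \approx 2.5$)
$L{\left(t \right)} = \frac{t^{2}}{2}$
$J + L{\left(g \right)} = \frac{\sqrt{1537}}{3} + \frac{\left(\frac{5}{2}\right)^{2}}{2} = \frac{\sqrt{1537}}{3} + \frac{1}{2} \cdot \frac{25}{4} = \frac{\sqrt{1537}}{3} + \frac{25}{8} = \frac{25}{8} + \frac{\sqrt{1537}}{3}$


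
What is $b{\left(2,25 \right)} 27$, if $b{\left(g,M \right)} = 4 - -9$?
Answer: $351$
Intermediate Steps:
$b{\left(g,M \right)} = 13$ ($b{\left(g,M \right)} = 4 + 9 = 13$)
$b{\left(2,25 \right)} 27 = 13 \cdot 27 = 351$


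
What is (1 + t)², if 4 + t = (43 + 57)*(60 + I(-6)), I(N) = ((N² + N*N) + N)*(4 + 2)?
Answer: 2079086409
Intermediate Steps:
I(N) = 6*N + 12*N² (I(N) = ((N² + N²) + N)*6 = (2*N² + N)*6 = (N + 2*N²)*6 = 6*N + 12*N²)
t = 45596 (t = -4 + (43 + 57)*(60 + 6*(-6)*(1 + 2*(-6))) = -4 + 100*(60 + 6*(-6)*(1 - 12)) = -4 + 100*(60 + 6*(-6)*(-11)) = -4 + 100*(60 + 396) = -4 + 100*456 = -4 + 45600 = 45596)
(1 + t)² = (1 + 45596)² = 45597² = 2079086409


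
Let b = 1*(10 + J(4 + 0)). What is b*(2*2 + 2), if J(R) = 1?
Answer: 66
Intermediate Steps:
b = 11 (b = 1*(10 + 1) = 1*11 = 11)
b*(2*2 + 2) = 11*(2*2 + 2) = 11*(4 + 2) = 11*6 = 66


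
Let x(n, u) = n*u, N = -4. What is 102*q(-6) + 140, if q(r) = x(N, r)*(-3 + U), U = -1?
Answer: -9652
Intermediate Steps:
q(r) = 16*r (q(r) = (-4*r)*(-3 - 1) = -4*r*(-4) = 16*r)
102*q(-6) + 140 = 102*(16*(-6)) + 140 = 102*(-96) + 140 = -9792 + 140 = -9652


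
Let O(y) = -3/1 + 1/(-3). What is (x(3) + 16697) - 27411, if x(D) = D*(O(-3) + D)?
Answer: -10715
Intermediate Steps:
O(y) = -10/3 (O(y) = -3*1 + 1*(-⅓) = -3 - ⅓ = -10/3)
x(D) = D*(-10/3 + D)
(x(3) + 16697) - 27411 = ((⅓)*3*(-10 + 3*3) + 16697) - 27411 = ((⅓)*3*(-10 + 9) + 16697) - 27411 = ((⅓)*3*(-1) + 16697) - 27411 = (-1 + 16697) - 27411 = 16696 - 27411 = -10715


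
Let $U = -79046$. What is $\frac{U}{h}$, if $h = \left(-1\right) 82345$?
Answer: $\frac{79046}{82345} \approx 0.95994$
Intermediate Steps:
$h = -82345$
$\frac{U}{h} = - \frac{79046}{-82345} = \left(-79046\right) \left(- \frac{1}{82345}\right) = \frac{79046}{82345}$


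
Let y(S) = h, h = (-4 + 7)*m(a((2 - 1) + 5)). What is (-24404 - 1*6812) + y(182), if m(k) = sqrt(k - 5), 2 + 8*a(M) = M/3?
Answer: -31216 + 3*I*sqrt(5) ≈ -31216.0 + 6.7082*I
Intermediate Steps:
a(M) = -1/4 + M/24 (a(M) = -1/4 + (M/3)/8 = -1/4 + M/24)
m(k) = sqrt(-5 + k)
h = 3*I*sqrt(5) (h = (-4 + 7)*sqrt(-5 + (-1/4 + ((2 - 1) + 5)/24)) = 3*sqrt(-5 + (-1/4 + (1 + 5)/24)) = 3*sqrt(-5 + (-1/4 + (1/24)*6)) = 3*sqrt(-5 + (-1/4 + 1/4)) = 3*sqrt(-5 + 0) = 3*sqrt(-5) = 3*(I*sqrt(5)) = 3*I*sqrt(5) ≈ 6.7082*I)
y(S) = 3*I*sqrt(5)
(-24404 - 1*6812) + y(182) = (-24404 - 1*6812) + 3*I*sqrt(5) = (-24404 - 6812) + 3*I*sqrt(5) = -31216 + 3*I*sqrt(5)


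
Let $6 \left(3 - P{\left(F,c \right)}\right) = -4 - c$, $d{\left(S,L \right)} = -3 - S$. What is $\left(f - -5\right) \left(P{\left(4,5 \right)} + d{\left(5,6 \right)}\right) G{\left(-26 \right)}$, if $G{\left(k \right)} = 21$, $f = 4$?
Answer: $- \frac{1323}{2} \approx -661.5$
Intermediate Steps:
$P{\left(F,c \right)} = \frac{11}{3} + \frac{c}{6}$ ($P{\left(F,c \right)} = 3 - \frac{-4 - c}{6} = 3 + \left(\frac{2}{3} + \frac{c}{6}\right) = \frac{11}{3} + \frac{c}{6}$)
$\left(f - -5\right) \left(P{\left(4,5 \right)} + d{\left(5,6 \right)}\right) G{\left(-26 \right)} = \left(4 - -5\right) \left(\left(\frac{11}{3} + \frac{1}{6} \cdot 5\right) - 8\right) 21 = \left(4 + 5\right) \left(\left(\frac{11}{3} + \frac{5}{6}\right) - 8\right) 21 = 9 \left(\frac{9}{2} - 8\right) 21 = 9 \left(- \frac{7}{2}\right) 21 = \left(- \frac{63}{2}\right) 21 = - \frac{1323}{2}$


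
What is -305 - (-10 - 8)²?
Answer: -629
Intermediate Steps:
-305 - (-10 - 8)² = -305 - 1*(-18)² = -305 - 1*324 = -305 - 324 = -629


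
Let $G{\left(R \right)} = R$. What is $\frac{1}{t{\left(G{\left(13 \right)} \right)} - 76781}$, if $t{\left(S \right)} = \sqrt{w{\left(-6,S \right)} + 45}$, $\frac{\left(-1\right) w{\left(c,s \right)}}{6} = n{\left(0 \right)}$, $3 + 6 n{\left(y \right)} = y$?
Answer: $- \frac{76781}{5895321913} - \frac{4 \sqrt{3}}{5895321913} \approx -1.3025 \cdot 10^{-5}$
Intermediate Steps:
$n{\left(y \right)} = - \frac{1}{2} + \frac{y}{6}$
$w{\left(c,s \right)} = 3$ ($w{\left(c,s \right)} = - 6 \left(- \frac{1}{2} + \frac{1}{6} \cdot 0\right) = - 6 \left(- \frac{1}{2} + 0\right) = \left(-6\right) \left(- \frac{1}{2}\right) = 3$)
$t{\left(S \right)} = 4 \sqrt{3}$ ($t{\left(S \right)} = \sqrt{3 + 45} = \sqrt{48} = 4 \sqrt{3}$)
$\frac{1}{t{\left(G{\left(13 \right)} \right)} - 76781} = \frac{1}{4 \sqrt{3} - 76781} = \frac{1}{-76781 + 4 \sqrt{3}}$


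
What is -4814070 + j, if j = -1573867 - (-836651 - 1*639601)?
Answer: -4911685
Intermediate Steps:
j = -97615 (j = -1573867 - (-836651 - 639601) = -1573867 - 1*(-1476252) = -1573867 + 1476252 = -97615)
-4814070 + j = -4814070 - 97615 = -4911685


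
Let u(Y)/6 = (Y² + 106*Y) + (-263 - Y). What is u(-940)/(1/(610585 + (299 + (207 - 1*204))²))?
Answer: 3303897693558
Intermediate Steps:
u(Y) = -1578 + 6*Y² + 630*Y (u(Y) = 6*((Y² + 106*Y) + (-263 - Y)) = 6*(-263 + Y² + 105*Y) = -1578 + 6*Y² + 630*Y)
u(-940)/(1/(610585 + (299 + (207 - 1*204))²)) = (-1578 + 6*(-940)² + 630*(-940))/(1/(610585 + (299 + (207 - 1*204))²)) = (-1578 + 6*883600 - 592200)/(1/(610585 + (299 + (207 - 204))²)) = (-1578 + 5301600 - 592200)/(1/(610585 + (299 + 3)²)) = 4707822/(1/(610585 + 302²)) = 4707822/(1/(610585 + 91204)) = 4707822/(1/701789) = 4707822*701789 = 3303897693558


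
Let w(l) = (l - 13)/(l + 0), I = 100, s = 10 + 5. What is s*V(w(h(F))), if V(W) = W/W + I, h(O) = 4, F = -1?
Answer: 1515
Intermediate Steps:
s = 15
w(l) = (-13 + l)/l
V(W) = 101 (V(W) = W/W + 100 = 1 + 100 = 101)
s*V(w(h(F))) = 15*101 = 1515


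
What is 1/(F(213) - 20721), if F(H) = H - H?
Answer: -1/20721 ≈ -4.8260e-5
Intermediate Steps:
F(H) = 0
1/(F(213) - 20721) = 1/(0 - 20721) = 1/(-20721) = -1/20721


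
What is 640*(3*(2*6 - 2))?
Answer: 19200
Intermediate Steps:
640*(3*(2*6 - 2)) = 640*(3*(12 - 2)) = 640*(3*10) = 640*30 = 19200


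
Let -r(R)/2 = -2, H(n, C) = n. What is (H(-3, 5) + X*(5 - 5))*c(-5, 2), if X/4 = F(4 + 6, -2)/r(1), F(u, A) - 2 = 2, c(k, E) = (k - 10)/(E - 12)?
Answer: -9/2 ≈ -4.5000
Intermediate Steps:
c(k, E) = (-10 + k)/(-12 + E)
F(u, A) = 4 (F(u, A) = 2 + 2 = 4)
r(R) = 4 (r(R) = -2*(-2) = 4)
X = 4 (X = 4*(4/4) = 4*(4*(1/4)) = 4*1 = 4)
(H(-3, 5) + X*(5 - 5))*c(-5, 2) = (-3 + 4*(5 - 5))*((-10 - 5)/(-12 + 2)) = (-3 + 4*0)*(-15/(-10)) = (-3 + 0)*(-1/10*(-15)) = -3*3/2 = -9/2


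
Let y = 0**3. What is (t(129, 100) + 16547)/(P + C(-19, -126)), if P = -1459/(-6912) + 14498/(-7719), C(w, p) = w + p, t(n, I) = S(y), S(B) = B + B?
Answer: -294281379072/2608412905 ≈ -112.82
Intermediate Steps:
y = 0
S(B) = 2*B
t(n, I) = 0 (t(n, I) = 2*0 = 0)
C(w, p) = p + w
P = -29649385/17784576 (P = -1459*(-1/6912) + 14498*(-1/7719) = 1459/6912 - 14498/7719 = -29649385/17784576 ≈ -1.6671)
(t(129, 100) + 16547)/(P + C(-19, -126)) = (0 + 16547)/(-29649385/17784576 + (-126 - 19)) = 16547/(-29649385/17784576 - 145) = 16547/(-2608412905/17784576) = 16547*(-17784576/2608412905) = -294281379072/2608412905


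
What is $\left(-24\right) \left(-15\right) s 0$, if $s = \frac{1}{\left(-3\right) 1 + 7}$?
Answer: $0$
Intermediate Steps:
$s = \frac{1}{4}$ ($s = \frac{1}{-3 + 7} = \frac{1}{4} \approx 0.25$)
$\left(-24\right) \left(-15\right) s 0 = \left(-24\right) \left(-15\right) \frac{1}{4} \cdot 0 = 360 \cdot 0 = 0$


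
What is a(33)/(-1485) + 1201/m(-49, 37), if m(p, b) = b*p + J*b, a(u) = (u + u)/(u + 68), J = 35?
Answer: -5459581/2354310 ≈ -2.3190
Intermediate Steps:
a(u) = 2*u/(68 + u) (a(u) = (2*u)/(68 + u) = 2*u/(68 + u))
m(p, b) = 35*b + b*p (m(p, b) = b*p + 35*b = 35*b + b*p)
a(33)/(-1485) + 1201/m(-49, 37) = (2*33/(68 + 33))/(-1485) + 1201/((37*(35 - 49))) = (2*33/101)*(-1/1485) + 1201/((37*(-14))) = (2*33*(1/101))*(-1/1485) + 1201/(-518) = (66/101)*(-1/1485) + 1201*(-1/518) = -2/4545 - 1201/518 = -5459581/2354310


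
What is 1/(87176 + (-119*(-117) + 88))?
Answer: 1/101187 ≈ 9.8827e-6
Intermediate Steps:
1/(87176 + (-119*(-117) + 88)) = 1/(87176 + (13923 + 88)) = 1/(87176 + 14011) = 1/101187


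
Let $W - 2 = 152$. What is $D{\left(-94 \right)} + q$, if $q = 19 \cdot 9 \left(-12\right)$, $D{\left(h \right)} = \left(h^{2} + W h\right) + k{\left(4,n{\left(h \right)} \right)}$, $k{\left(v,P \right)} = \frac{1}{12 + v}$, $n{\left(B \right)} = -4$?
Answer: $- \frac{123071}{16} \approx -7691.9$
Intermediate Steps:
$W = 154$ ($W = 2 + 152 = 154$)
$D{\left(h \right)} = \frac{1}{16} + h^{2} + 154 h$ ($D{\left(h \right)} = \left(h^{2} + 154 h\right) + \frac{1}{12 + 4} = \left(h^{2} + 154 h\right) + \frac{1}{16} = \frac{1}{16} + h^{2} + 154 h$)
$q = -2052$ ($q = 171 \left(-12\right) = -2052$)
$D{\left(-94 \right)} + q = \left(\frac{1}{16} + \left(-94\right)^{2} + 154 \left(-94\right)\right) - 2052 = \left(\frac{1}{16} + 8836 - 14476\right) - 2052 = - \frac{90239}{16} - 2052 = - \frac{123071}{16}$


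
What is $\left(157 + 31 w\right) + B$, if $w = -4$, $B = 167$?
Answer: $200$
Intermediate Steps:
$\left(157 + 31 w\right) + B = \left(157 + 31 \left(-4\right)\right) + 167 = \left(157 - 124\right) + 167 = 33 + 167 = 200$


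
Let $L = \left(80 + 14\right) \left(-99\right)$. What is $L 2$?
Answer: $-18612$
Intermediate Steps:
$L = -9306$ ($L = 94 \left(-99\right) = -9306$)
$L 2 = \left(-9306\right) 2 = -18612$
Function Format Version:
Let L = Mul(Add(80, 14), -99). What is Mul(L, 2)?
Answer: -18612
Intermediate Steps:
L = -9306 (L = Mul(94, -99) = -9306)
Mul(L, 2) = Mul(-9306, 2) = -18612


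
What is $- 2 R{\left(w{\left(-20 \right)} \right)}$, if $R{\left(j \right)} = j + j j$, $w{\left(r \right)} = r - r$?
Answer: $0$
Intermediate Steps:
$w{\left(r \right)} = 0$
$R{\left(j \right)} = j + j^{2}$
$- 2 R{\left(w{\left(-20 \right)} \right)} = - 2 \cdot 0 \left(1 + 0\right) = - 2 \cdot 0 \cdot 1 = \left(-2\right) 0 = 0$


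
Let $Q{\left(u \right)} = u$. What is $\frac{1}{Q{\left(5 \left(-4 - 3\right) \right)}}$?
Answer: $- \frac{1}{35} \approx -0.028571$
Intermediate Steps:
$\frac{1}{Q{\left(5 \left(-4 - 3\right) \right)}} = \frac{1}{5 \left(-4 - 3\right)} = \frac{1}{5 \left(-7\right)} = \frac{1}{-35} = - \frac{1}{35}$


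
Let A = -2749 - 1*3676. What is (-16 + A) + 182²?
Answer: 26683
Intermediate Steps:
A = -6425 (A = -2749 - 3676 = -6425)
(-16 + A) + 182² = (-16 - 6425) + 182² = -6441 + 33124 = 26683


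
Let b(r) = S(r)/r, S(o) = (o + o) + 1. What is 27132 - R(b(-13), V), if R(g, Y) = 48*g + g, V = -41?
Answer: 351491/13 ≈ 27038.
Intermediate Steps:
S(o) = 1 + 2*o (S(o) = 2*o + 1 = 1 + 2*o)
b(r) = (1 + 2*r)/r
R(g, Y) = 49*g
27132 - R(b(-13), V) = 27132 - 49*(2 + 1/(-13)) = 27132 - 49*(2 - 1/13) = 27132 - 49*25/13 = 27132 - 1*1225/13 = 27132 - 1225/13 = 351491/13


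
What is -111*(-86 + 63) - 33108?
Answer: -30555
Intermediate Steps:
-111*(-86 + 63) - 33108 = -111*(-23) - 33108 = 2553 - 33108 = -30555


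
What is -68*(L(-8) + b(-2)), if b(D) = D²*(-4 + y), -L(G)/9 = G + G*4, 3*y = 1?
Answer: -70448/3 ≈ -23483.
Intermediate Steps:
y = ⅓ (y = (⅓)*1 = ⅓ ≈ 0.33333)
L(G) = -45*G (L(G) = -9*(G + G*4) = -9*(G + 4*G) = -45*G)
b(D) = -11*D²/3 (b(D) = D²*(-4 + ⅓) = D²*(-11/3) = -11*D²/3)
-68*(L(-8) + b(-2)) = -68*(-45*(-8) - 11/3*(-2)²) = -68*(360 - 11/3*4) = -68*(360 - 44/3) = -68*1036/3 = -70448/3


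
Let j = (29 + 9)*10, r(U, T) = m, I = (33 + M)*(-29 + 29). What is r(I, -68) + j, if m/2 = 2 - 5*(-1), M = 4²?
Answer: 394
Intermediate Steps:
M = 16
I = 0 (I = (33 + 16)*(-29 + 29) = 49*0 = 0)
m = 14 (m = 2*(2 - 5*(-1)) = 2*(2 + 5) = 2*7 = 14)
r(U, T) = 14
j = 380 (j = 38*10 = 380)
r(I, -68) + j = 14 + 380 = 394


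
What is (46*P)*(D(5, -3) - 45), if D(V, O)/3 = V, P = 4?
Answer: -5520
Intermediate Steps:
D(V, O) = 3*V
(46*P)*(D(5, -3) - 45) = (46*4)*(3*5 - 45) = 184*(15 - 45) = 184*(-30) = -5520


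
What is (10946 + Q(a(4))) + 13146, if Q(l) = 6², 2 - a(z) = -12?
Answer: 24128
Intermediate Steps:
a(z) = 14 (a(z) = 2 - 1*(-12) = 2 + 12 = 14)
Q(l) = 36
(10946 + Q(a(4))) + 13146 = (10946 + 36) + 13146 = 10982 + 13146 = 24128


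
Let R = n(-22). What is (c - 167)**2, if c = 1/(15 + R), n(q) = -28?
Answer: 4717584/169 ≈ 27915.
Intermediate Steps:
R = -28
c = -1/13 (c = 1/(15 - 28) = 1/(-13) = -1/13 ≈ -0.076923)
(c - 167)**2 = (-1/13 - 167)**2 = (-2172/13)**2 = 4717584/169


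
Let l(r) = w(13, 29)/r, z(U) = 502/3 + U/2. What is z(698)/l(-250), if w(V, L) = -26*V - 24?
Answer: 193625/543 ≈ 356.58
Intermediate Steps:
z(U) = 502/3 + U/2 (z(U) = 502*(⅓) + U*(½) = 502/3 + U/2)
w(V, L) = -24 - 26*V
l(r) = -362/r (l(r) = (-24 - 26*13)/r = (-24 - 338)/r = -362/r)
z(698)/l(-250) = (502/3 + (½)*698)/((-362/(-250))) = (502/3 + 349)/((-362*(-1/250))) = 1549/(3*(181/125)) = (1549/3)*(125/181) = 193625/543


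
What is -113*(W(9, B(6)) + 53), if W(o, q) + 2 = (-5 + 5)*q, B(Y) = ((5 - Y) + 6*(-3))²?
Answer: -5763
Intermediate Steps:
B(Y) = (-13 - Y)² (B(Y) = ((5 - Y) - 18)² = (-13 - Y)²)
W(o, q) = -2 (W(o, q) = -2 + (-5 + 5)*q = -2 + 0*q = -2 + 0 = -2)
-113*(W(9, B(6)) + 53) = -113*(-2 + 53) = -113*51 = -5763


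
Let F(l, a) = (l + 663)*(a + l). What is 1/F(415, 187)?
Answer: 1/648956 ≈ 1.5409e-6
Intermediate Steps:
F(l, a) = (663 + l)*(a + l)
1/F(415, 187) = 1/(415² + 663*187 + 663*415 + 187*415) = 1/(172225 + 123981 + 275145 + 77605) = 1/648956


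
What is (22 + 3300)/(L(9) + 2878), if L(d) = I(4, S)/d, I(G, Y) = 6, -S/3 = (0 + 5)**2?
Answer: 4983/4318 ≈ 1.1540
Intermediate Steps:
S = -75 (S = -3*(0 + 5)**2 = -3*5**2 = -3*25 = -75)
L(d) = 6/d
(22 + 3300)/(L(9) + 2878) = (22 + 3300)/(6/9 + 2878) = 3322/(6*(1/9) + 2878) = 3322/(2/3 + 2878) = 3322/(8636/3) = 3322*(3/8636) = 4983/4318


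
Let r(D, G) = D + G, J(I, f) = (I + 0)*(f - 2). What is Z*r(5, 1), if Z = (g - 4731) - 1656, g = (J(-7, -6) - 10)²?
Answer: -25626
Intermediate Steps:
J(I, f) = I*(-2 + f)
g = 2116 (g = (-7*(-2 - 6) - 10)² = (-7*(-8) - 10)² = (56 - 10)² = 46² = 2116)
Z = -4271 (Z = (2116 - 4731) - 1656 = -2615 - 1656 = -4271)
Z*r(5, 1) = -4271*(5 + 1) = -4271*6 = -25626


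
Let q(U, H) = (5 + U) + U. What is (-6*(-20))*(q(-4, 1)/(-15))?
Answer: 24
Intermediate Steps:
q(U, H) = 5 + 2*U
(-6*(-20))*(q(-4, 1)/(-15)) = (-6*(-20))*((5 + 2*(-4))/(-15)) = 120*((5 - 8)*(-1/15)) = 120*(-3*(-1/15)) = 120*(1/5) = 24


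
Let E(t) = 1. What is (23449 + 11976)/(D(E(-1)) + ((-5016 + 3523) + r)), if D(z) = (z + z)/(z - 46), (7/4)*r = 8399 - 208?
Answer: 11158875/1004071 ≈ 11.114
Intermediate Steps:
r = 32764/7 (r = 4*(8399 - 208)/7 = (4/7)*8191 = 32764/7 ≈ 4680.6)
D(z) = 2*z/(-46 + z) (D(z) = (2*z)/(-46 + z) = 2*z/(-46 + z))
(23449 + 11976)/(D(E(-1)) + ((-5016 + 3523) + r)) = (23449 + 11976)/(2*1/(-46 + 1) + ((-5016 + 3523) + 32764/7)) = 35425/(2*1/(-45) + (-1493 + 32764/7)) = 35425/(2*1*(-1/45) + 22313/7) = 35425/(-2/45 + 22313/7) = 35425/(1004071/315) = 35425*(315/1004071) = 11158875/1004071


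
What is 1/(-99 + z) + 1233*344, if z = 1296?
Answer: 507709945/1197 ≈ 4.2415e+5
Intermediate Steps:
1/(-99 + z) + 1233*344 = 1/(-99 + 1296) + 1233*344 = 1/1197 + 424152 = 507709945/1197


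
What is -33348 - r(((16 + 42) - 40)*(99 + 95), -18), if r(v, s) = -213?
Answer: -33135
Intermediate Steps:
-33348 - r(((16 + 42) - 40)*(99 + 95), -18) = -33348 - 1*(-213) = -33348 + 213 = -33135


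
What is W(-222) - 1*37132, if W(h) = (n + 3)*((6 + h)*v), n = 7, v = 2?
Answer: -41452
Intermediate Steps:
W(h) = 120 + 20*h (W(h) = (7 + 3)*((6 + h)*2) = 10*(12 + 2*h) = 120 + 20*h)
W(-222) - 1*37132 = (120 + 20*(-222)) - 1*37132 = (120 - 4440) - 37132 = -4320 - 37132 = -41452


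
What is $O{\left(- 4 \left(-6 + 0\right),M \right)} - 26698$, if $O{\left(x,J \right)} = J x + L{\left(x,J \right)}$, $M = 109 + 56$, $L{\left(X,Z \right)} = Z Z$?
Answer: $4487$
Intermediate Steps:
$L{\left(X,Z \right)} = Z^{2}$
$M = 165$
$O{\left(x,J \right)} = J^{2} + J x$ ($O{\left(x,J \right)} = J x + J^{2} = J^{2} + J x$)
$O{\left(- 4 \left(-6 + 0\right),M \right)} - 26698 = 165 \left(165 - 4 \left(-6 + 0\right)\right) - 26698 = 165 \left(165 - -24\right) - 26698 = 165 \left(165 + 24\right) - 26698 = 165 \cdot 189 - 26698 = 31185 - 26698 = 4487$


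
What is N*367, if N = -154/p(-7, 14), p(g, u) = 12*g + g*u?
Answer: 4037/13 ≈ 310.54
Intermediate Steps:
N = 11/13 (N = -154*(-1/(7*(12 + 14))) = -154/((-7*26)) = -154/(-182) = -154*(-1/182) = 11/13 ≈ 0.84615)
N*367 = (11/13)*367 = 4037/13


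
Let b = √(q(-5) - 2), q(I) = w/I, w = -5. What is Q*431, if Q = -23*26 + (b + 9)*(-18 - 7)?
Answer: -354713 - 10775*I ≈ -3.5471e+5 - 10775.0*I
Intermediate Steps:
q(I) = -5/I
b = I (b = √(-5/(-5) - 2) = √(-5*(-⅕) - 2) = √(1 - 2) = √(-1) = I ≈ 1.0*I)
Q = -823 - 25*I (Q = -23*26 + (I + 9)*(-18 - 7) = -598 + (9 + I)*(-25) = -598 + (-225 - 25*I) = -823 - 25*I ≈ -823.0 - 25.0*I)
Q*431 = (-823 - 25*I)*431 = -354713 - 10775*I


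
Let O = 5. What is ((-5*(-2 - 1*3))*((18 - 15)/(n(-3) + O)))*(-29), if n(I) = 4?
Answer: -725/3 ≈ -241.67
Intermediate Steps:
((-5*(-2 - 1*3))*((18 - 15)/(n(-3) + O)))*(-29) = ((-5*(-2 - 1*3))*((18 - 15)/(4 + 5)))*(-29) = ((-5*(-2 - 3))*(3/9))*(-29) = ((-5*(-5))*(3*(⅑)))*(-29) = (25*(⅓))*(-29) = (25/3)*(-29) = -725/3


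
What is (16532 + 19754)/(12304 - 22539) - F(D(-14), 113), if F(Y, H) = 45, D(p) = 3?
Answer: -496861/10235 ≈ -48.545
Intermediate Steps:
(16532 + 19754)/(12304 - 22539) - F(D(-14), 113) = (16532 + 19754)/(12304 - 22539) - 1*45 = 36286/(-10235) - 45 = 36286*(-1/10235) - 45 = -36286/10235 - 45 = -496861/10235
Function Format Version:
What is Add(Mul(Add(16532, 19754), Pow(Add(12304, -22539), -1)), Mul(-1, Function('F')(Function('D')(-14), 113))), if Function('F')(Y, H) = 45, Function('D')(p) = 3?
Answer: Rational(-496861, 10235) ≈ -48.545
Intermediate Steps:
Add(Mul(Add(16532, 19754), Pow(Add(12304, -22539), -1)), Mul(-1, Function('F')(Function('D')(-14), 113))) = Add(Mul(Add(16532, 19754), Pow(Add(12304, -22539), -1)), Mul(-1, 45)) = Add(Mul(36286, Pow(-10235, -1)), -45) = Add(Mul(36286, Rational(-1, 10235)), -45) = Add(Rational(-36286, 10235), -45) = Rational(-496861, 10235)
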